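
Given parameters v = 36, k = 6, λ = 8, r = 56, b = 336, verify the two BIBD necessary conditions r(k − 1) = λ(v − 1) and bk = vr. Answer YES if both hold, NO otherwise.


Condition (i): r(k − 1) = 56·5 = 280; λ(v − 1) = 8·35 = 280. Match? YES.
Condition (ii): bk = 336·6 = 2016; vr = 36·56 = 2016. Match? YES.
Both conditions hold? YES.

YES


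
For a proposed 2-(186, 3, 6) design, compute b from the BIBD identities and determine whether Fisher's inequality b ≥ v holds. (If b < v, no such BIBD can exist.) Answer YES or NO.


r = λ(v − 1)/(k − 1) = 6·185/2 = 555.
b = vr/k = 186·555/3 = 34410.
Fisher's inequality: b ≥ v ⇔ 34410 ≥ 186? YES.

YES


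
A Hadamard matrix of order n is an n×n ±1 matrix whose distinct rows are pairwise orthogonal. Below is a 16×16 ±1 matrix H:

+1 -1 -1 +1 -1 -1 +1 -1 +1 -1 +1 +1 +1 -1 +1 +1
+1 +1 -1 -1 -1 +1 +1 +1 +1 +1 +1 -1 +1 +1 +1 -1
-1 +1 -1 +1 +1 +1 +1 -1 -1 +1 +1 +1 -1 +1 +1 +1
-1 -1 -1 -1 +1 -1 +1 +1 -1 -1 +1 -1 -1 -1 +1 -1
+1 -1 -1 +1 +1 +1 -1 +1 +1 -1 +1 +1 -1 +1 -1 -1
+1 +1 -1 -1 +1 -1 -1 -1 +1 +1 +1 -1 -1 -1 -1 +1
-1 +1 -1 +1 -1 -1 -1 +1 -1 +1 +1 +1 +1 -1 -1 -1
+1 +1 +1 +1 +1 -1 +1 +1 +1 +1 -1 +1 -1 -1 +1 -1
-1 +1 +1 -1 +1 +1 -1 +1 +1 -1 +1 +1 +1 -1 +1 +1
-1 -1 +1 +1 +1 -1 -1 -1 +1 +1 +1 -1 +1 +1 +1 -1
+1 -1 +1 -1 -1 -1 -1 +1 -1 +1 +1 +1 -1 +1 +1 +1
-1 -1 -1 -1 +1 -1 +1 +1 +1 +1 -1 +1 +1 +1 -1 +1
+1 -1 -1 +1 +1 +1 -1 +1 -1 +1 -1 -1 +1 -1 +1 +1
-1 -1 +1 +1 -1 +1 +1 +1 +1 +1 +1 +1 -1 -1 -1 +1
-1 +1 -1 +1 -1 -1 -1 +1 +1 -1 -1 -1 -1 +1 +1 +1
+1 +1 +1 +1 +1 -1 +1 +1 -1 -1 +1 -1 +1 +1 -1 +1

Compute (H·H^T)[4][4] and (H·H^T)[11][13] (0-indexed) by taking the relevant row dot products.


Row 4 of H: [1, -1, -1, 1, 1, 1, -1, 1, 1, -1, 1, 1, -1, 1, -1, -1].
Row 11 of H: [-1, -1, -1, -1, 1, -1, 1, 1, 1, 1, -1, 1, 1, 1, -1, 1].
Row 13 of H: [-1, -1, 1, 1, -1, 1, 1, 1, 1, 1, 1, 1, -1, -1, -1, 1].
(H·H^T)[4][4] = Σ_j H[4][j]·H[4][j] = (1)² + (-1)² + (-1)² + (1)² + (1)² + (1)² + (-1)² + (1)² + (1)² + (-1)² + (1)² + (1)² + (-1)² + (1)² + (-1)² + (-1)² = 1 + 1 + 1 + 1 + 1 + 1 + 1 + 1 + 1 + 1 + 1 + 1 + 1 + 1 + 1 + 1 = 16.
(H·H^T)[11][13] = Σ_j H[11][j]·H[13][j] = (-1)·(-1) + (-1)·(-1) + (-1)·(1) + (-1)·(1) + (1)·(-1) + (-1)·(1) + (1)·(1) + (1)·(1) + (1)·(1) + (1)·(1) + (-1)·(1) + (1)·(1) + (1)·(-1) + (1)·(-1) + (-1)·(-1) + (1)·(1) = 1 + 1 + -1 + -1 + -1 + -1 + 1 + 1 + 1 + 1 + -1 + 1 + -1 + -1 + 1 + 1 = 2.
Rows 11 and 13 are not orthogonal (dot product = 2 ≠ 0), so H is not a Hadamard matrix.

(4,4) entry = 16; (11,13) entry = 2.


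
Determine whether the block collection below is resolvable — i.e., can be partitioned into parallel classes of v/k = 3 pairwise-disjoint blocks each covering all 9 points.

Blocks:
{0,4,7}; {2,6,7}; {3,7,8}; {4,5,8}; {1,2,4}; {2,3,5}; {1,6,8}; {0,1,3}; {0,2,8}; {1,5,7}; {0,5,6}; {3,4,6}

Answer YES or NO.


v = 9, block size k = 3, number of blocks = 12.
For resolvability, blocks must partition into parallel classes of size v/k = 3.
Total blocks must therefore be a multiple of 3: 12 = 3·4 + 0 ⇒ divisible ✓.
Greedy packing gives 4 candidate class(es). Each should be a full parallel class (size 3, covers all 9 points).
  Class 1 (3 blocks): {0,4,7}; {2,3,5}; {1,6,8}. Points covered: [0, 1, 2, 3, 4, 5, 6, 7, 8].
  Class 2 (3 blocks): {2,6,7}; {4,5,8}; {0,1,3}. Points covered: [0, 1, 2, 3, 4, 5, 6, 7, 8].
  Class 3 (3 blocks): {3,7,8}; {1,2,4}; {0,5,6}. Points covered: [0, 1, 2, 3, 4, 5, 6, 7, 8].
  Class 4 (3 blocks): {0,2,8}; {1,5,7}; {3,4,6}. Points covered: [0, 1, 2, 3, 4, 5, 6, 7, 8].
All classes full (size 3)? YES. All classes cover every point? YES.
Resolvable? YES.

YES


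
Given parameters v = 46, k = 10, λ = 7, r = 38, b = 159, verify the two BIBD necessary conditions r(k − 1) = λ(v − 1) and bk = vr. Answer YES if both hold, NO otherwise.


Condition (i): r(k − 1) = 38·9 = 342; λ(v − 1) = 7·45 = 315. Match? NO.
Condition (ii): bk = 159·10 = 1590; vr = 46·38 = 1748. Match? NO.
Both conditions hold? NO.

NO


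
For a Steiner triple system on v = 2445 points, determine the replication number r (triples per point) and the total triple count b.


An STS(v) is a 2-(v, 3, 1) BIBD: block size k = 3, λ = 1.
Replication: r(k − 1) = λ(v − 1) ⇒ r·2 = 2445 − 1 = 2444 ⇒ r = 1222.
Block count: b = v(v − 1)/6 = 2445·2444/6 = 5975580/6 = 995930.
(Check via bk = vr: 995930·3 = 2987790 = 2445·1222 = 2987790 ✓.)

r = 1222, b = 995930.


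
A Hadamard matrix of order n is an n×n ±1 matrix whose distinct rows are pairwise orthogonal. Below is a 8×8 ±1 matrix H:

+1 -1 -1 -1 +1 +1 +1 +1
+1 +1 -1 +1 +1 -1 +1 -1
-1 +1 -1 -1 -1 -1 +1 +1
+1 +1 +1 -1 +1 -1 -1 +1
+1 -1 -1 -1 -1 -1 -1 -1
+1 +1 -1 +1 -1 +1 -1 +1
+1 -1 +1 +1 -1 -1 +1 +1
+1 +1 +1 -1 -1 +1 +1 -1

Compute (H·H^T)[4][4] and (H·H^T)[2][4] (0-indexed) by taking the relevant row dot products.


Row 2 of H: [-1, 1, -1, -1, -1, -1, 1, 1].
Row 4 of H: [1, -1, -1, -1, -1, -1, -1, -1].
(H·H^T)[4][4] = Σ_j H[4][j]·H[4][j] = (1)² + (-1)² + (-1)² + (-1)² + (-1)² + (-1)² + (-1)² + (-1)² = 1 + 1 + 1 + 1 + 1 + 1 + 1 + 1 = 8.
(H·H^T)[2][4] = Σ_j H[2][j]·H[4][j] = (-1)·(1) + (1)·(-1) + (-1)·(-1) + (-1)·(-1) + (-1)·(-1) + (-1)·(-1) + (1)·(-1) + (1)·(-1) = -1 + -1 + 1 + 1 + 1 + 1 + -1 + -1 = 0.
So rows 2 and 4 are orthogonal; the diagonal entry equals n = 8.

(4,4) entry = 8; (2,4) entry = 0.


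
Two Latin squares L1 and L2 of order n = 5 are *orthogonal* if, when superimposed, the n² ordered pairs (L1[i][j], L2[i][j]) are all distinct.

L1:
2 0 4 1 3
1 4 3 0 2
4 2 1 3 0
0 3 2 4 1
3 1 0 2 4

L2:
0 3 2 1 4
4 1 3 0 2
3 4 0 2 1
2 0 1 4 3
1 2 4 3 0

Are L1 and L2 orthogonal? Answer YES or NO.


Form the n² = 25 superimposed pairs (L1[i][j], L2[i][j]), row by row (rows and columns indexed from 0):
row 0: (2,0) (0,3) (4,2) (1,1) (3,4)
row 1: (1,4) (4,1) (3,3) (0,0) (2,2)
row 2: (4,3) (2,4) (1,0) (3,2) (0,1)
row 3: (0,2) (3,0) (2,1) (4,4) (1,3)
row 4: (3,1) (1,2) (0,4) (2,3) (4,0)
Orthogonality requires all 25 pairs distinct.
Check by first coordinate: for each symbol s of L1, list the L2 entries in the n cells where L1 = s; they must all differ.
  L1 = 0: L2 entries (in reading order) 3, 0, 1, 2, 4 — all 5 distinct ✓
  L1 = 1: L2 entries (in reading order) 1, 4, 0, 3, 2 — all 5 distinct ✓
  L1 = 2: L2 entries (in reading order) 0, 2, 4, 1, 3 — all 5 distinct ✓
  L1 = 3: L2 entries (in reading order) 4, 3, 2, 0, 1 — all 5 distinct ✓
  L1 = 4: L2 entries (in reading order) 2, 1, 3, 4, 0 — all 5 distinct ✓
Every symbol of L1 meets every symbol of L2 exactly once, so all 25 pairs are distinct (25 of 25).
Conclusion: YES.

YES


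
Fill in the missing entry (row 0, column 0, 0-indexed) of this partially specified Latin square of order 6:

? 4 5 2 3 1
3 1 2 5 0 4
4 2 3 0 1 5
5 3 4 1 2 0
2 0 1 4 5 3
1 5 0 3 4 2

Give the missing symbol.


Row 0 contains symbols [1, 2, 3, 4, 5] — missing [0].
Column 0 contains symbols [1, 2, 3, 4, 5] — missing [0].
The missing symbol must appear in both missing sets; intersection = [0].
Therefore the hidden value is 0.

Missing value = 0.


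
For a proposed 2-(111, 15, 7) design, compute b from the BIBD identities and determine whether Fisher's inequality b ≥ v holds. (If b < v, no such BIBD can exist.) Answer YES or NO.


r = λ(v − 1)/(k − 1) = 7·110/14 = 55.
b = vr/k = 111·55/15 = 407.
Fisher's inequality: b ≥ v ⇔ 407 ≥ 111? YES.

YES


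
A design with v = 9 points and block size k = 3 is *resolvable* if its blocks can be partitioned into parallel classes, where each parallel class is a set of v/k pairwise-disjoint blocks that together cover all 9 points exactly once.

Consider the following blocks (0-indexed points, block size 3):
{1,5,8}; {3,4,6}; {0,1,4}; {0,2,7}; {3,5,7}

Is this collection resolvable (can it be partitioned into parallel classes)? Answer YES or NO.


v = 9, block size k = 3, number of blocks = 5.
For resolvability, blocks must partition into parallel classes of size v/k = 3.
Total blocks must therefore be a multiple of 3: 5 = 3·1 + 2 ⇒ not divisible ✗.
Resolvable? NO.

NO


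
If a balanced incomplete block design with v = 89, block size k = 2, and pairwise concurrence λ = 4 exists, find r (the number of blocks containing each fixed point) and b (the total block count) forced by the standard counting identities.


Any 2-(v, k, λ) BIBD satisfies two necessary conditions:
  (i)  Each point sits in r blocks, and counting incidences through any fixed point gives r(k − 1) = λ(v − 1), so r = λ(v − 1)/(k − 1).
  (ii) Total incidences bk = vr, so b = vr/k.
Step 1: r = λ(v − 1)/(k − 1) = 4·(89 − 1)/(2 − 1) = 4·88/1 = 352/1 = 352.
Step 2: b = vr/k = 89·352/2 = 31328/2 = 15664.
Check integrality: r = 352 ∈ Z ✓, b = 15664 ∈ Z ✓.
(These identities are necessary conditions: they determine r and b for any design with these parameters, but do not by themselves prove that one exists.)

r = 352, b = 15664.


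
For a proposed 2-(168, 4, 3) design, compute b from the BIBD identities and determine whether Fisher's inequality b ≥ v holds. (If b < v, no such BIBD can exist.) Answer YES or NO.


r = λ(v − 1)/(k − 1) = 3·167/3 = 167.
b = vr/k = 168·167/4 = 7014.
Fisher's inequality: b ≥ v ⇔ 7014 ≥ 168? YES.

YES


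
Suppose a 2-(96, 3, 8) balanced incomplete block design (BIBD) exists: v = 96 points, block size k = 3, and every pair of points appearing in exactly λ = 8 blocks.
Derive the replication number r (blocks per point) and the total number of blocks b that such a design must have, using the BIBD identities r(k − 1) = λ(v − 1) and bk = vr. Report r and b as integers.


Any 2-(v, k, λ) BIBD satisfies two necessary conditions:
  (i)  Each point sits in r blocks, and counting incidences through any fixed point gives r(k − 1) = λ(v − 1), so r = λ(v − 1)/(k − 1).
  (ii) Total incidences bk = vr, so b = vr/k.
Step 1: r = λ(v − 1)/(k − 1) = 8·(96 − 1)/(3 − 1) = 8·95/2 = 760/2 = 380.
Step 2: b = vr/k = 96·380/3 = 36480/3 = 12160.
Check integrality: r = 380 ∈ Z ✓, b = 12160 ∈ Z ✓.
(These identities are necessary conditions: they determine r and b for any design with these parameters, but do not by themselves prove that one exists.)

r = 380, b = 12160.


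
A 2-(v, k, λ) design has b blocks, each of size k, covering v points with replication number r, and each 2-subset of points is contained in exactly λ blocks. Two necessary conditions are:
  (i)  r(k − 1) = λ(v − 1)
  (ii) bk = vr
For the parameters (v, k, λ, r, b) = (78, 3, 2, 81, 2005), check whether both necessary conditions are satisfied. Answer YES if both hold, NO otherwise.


Condition (i): r(k − 1) = 81·2 = 162; λ(v − 1) = 2·77 = 154. Match? NO.
Condition (ii): bk = 2005·3 = 6015; vr = 78·81 = 6318. Match? NO.
Both conditions hold? NO.

NO


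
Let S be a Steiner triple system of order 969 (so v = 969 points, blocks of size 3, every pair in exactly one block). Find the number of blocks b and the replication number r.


An STS(v) is a 2-(v, 3, 1) BIBD: block size k = 3, λ = 1.
Replication: r(k − 1) = λ(v − 1) ⇒ r·2 = 969 − 1 = 968 ⇒ r = 484.
Block count: bk = vr ⇒ b·3 = 969·484 = 468996 ⇒ b = 156332.

r = 484, b = 156332.


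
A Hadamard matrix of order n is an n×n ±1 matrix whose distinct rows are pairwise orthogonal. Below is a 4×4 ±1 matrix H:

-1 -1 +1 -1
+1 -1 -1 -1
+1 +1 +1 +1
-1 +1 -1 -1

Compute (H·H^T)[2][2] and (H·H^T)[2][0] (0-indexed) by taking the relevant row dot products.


Row 0 of H: [-1, -1, 1, -1].
Row 2 of H: [1, 1, 1, 1].
(H·H^T)[2][2] = Σ_j H[2][j]·H[2][j] = (1)² + (1)² + (1)² + (1)² = 1 + 1 + 1 + 1 = 4.
(H·H^T)[2][0] = Σ_j H[2][j]·H[0][j] = (1)·(-1) + (1)·(-1) + (1)·(1) + (1)·(-1) = -1 + -1 + 1 + -1 = -2.
Rows 2 and 0 are not orthogonal (dot product = -2 ≠ 0), so H is not a Hadamard matrix.

(2,2) entry = 4; (2,0) entry = -2.


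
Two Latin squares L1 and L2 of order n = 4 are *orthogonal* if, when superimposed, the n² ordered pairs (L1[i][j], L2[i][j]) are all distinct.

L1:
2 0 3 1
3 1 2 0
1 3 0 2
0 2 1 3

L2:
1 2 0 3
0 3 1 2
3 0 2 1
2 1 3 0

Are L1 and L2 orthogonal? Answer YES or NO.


Form the n² = 16 superimposed pairs (L1[i][j], L2[i][j]), row by row (rows and columns indexed from 0):
row 0: (2,1) (0,2) (3,0) (1,3)
row 1: (3,0) (1,3) (2,1) (0,2)
row 2: (1,3) (3,0) (0,2) (2,1)
row 3: (0,2) (2,1) (1,3) (3,0)
Orthogonality requires all 16 pairs distinct.
But the pair (3,0) repeats: cell (0,2) has L1 = 3, L2 = 0, and cell (1,0) has L1 = 3, L2 = 0.
A repeated pair means some other pair never occurs (only 4 distinct pairs out of 16), so the squares are not orthogonal.
Conclusion: NO.

NO


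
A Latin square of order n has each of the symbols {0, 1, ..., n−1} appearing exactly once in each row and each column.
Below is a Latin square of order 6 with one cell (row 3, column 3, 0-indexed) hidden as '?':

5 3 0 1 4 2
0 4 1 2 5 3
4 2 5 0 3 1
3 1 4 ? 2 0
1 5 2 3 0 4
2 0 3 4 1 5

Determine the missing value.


Row 3 contains symbols [0, 1, 2, 3, 4] — missing [5].
Column 3 contains symbols [0, 1, 2, 3, 4] — missing [5].
The missing symbol must appear in both missing sets; intersection = [5].
Therefore the hidden value is 5.

Missing value = 5.


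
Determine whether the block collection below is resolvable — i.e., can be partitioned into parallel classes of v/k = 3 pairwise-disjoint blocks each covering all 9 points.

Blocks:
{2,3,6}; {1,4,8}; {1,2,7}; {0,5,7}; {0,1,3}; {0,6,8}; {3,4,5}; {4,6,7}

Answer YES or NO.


v = 9, block size k = 3, number of blocks = 8.
For resolvability, blocks must partition into parallel classes of size v/k = 3.
Total blocks must therefore be a multiple of 3: 8 = 3·2 + 2 ⇒ not divisible ✗.
Resolvable? NO.

NO


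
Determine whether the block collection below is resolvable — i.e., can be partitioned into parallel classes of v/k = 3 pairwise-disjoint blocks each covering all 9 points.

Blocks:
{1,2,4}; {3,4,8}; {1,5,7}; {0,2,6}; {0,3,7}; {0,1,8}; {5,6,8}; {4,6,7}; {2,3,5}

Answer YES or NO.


v = 9, block size k = 3, number of blocks = 9.
For resolvability, blocks must partition into parallel classes of size v/k = 3.
Total blocks must therefore be a multiple of 3: 9 = 3·3 + 0 ⇒ divisible ✓.
Greedy packing gives 3 candidate class(es). Each should be a full parallel class (size 3, covers all 9 points).
  Class 1 (3 blocks): {1,2,4}; {0,3,7}; {5,6,8}. Points covered: [0, 1, 2, 3, 4, 5, 6, 7, 8].
  Class 2 (3 blocks): {3,4,8}; {1,5,7}; {0,2,6}. Points covered: [0, 1, 2, 3, 4, 5, 6, 7, 8].
  Class 3 (3 blocks): {0,1,8}; {4,6,7}; {2,3,5}. Points covered: [0, 1, 2, 3, 4, 5, 6, 7, 8].
All classes full (size 3)? YES. All classes cover every point? YES.
Resolvable? YES.

YES


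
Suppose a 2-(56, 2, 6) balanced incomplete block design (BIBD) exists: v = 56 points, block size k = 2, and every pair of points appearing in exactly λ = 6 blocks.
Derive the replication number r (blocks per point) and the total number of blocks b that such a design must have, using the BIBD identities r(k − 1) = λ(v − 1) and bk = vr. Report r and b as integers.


Any 2-(v, k, λ) BIBD satisfies two necessary conditions:
  (i)  Each point sits in r blocks, and counting incidences through any fixed point gives r(k − 1) = λ(v − 1), so r = λ(v − 1)/(k − 1).
  (ii) Total incidences bk = vr, so b = vr/k.
Step 1: r = λ(v − 1)/(k − 1) = 6·(56 − 1)/(2 − 1) = 6·55/1 = 330/1 = 330.
Step 2: b = vr/k = 56·330/2 = 18480/2 = 9240.
Check integrality: r = 330 ∈ Z ✓, b = 9240 ∈ Z ✓.
(These identities are necessary conditions: they determine r and b for any design with these parameters, but do not by themselves prove that one exists.)

r = 330, b = 9240.


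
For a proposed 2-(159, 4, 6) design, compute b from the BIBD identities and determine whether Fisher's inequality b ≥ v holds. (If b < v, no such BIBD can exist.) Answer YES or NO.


r = λ(v − 1)/(k − 1) = 6·158/3 = 316.
b = vr/k = 159·316/4 = 12561.
Fisher's inequality: b ≥ v ⇔ 12561 ≥ 159? YES.

YES


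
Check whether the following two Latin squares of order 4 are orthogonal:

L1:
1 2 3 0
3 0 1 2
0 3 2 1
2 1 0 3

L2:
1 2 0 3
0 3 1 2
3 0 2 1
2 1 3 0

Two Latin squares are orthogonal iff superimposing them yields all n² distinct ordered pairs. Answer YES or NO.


Form the n² = 16 superimposed pairs (L1[i][j], L2[i][j]), row by row (rows and columns indexed from 0):
row 0: (1,1) (2,2) (3,0) (0,3)
row 1: (3,0) (0,3) (1,1) (2,2)
row 2: (0,3) (3,0) (2,2) (1,1)
row 3: (2,2) (1,1) (0,3) (3,0)
Orthogonality requires all 16 pairs distinct.
But the pair (3,0) repeats: cell (0,2) has L1 = 3, L2 = 0, and cell (1,0) has L1 = 3, L2 = 0.
A repeated pair means some other pair never occurs (only 4 distinct pairs out of 16), so the squares are not orthogonal.
Conclusion: NO.

NO


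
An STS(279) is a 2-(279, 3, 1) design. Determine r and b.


An STS(v) is a 2-(v, 3, 1) BIBD: block size k = 3, λ = 1.
Replication: r(k − 1) = λ(v − 1) ⇒ r·2 = 279 − 1 = 278 ⇒ r = 139.
Block count: b = v(v − 1)/6 = 279·278/6 = 77562/6 = 12927.

r = 139, b = 12927.


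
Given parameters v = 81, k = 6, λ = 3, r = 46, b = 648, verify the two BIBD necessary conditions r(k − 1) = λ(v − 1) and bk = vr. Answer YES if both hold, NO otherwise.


Condition (i): r(k − 1) = 46·5 = 230; λ(v − 1) = 3·80 = 240. Match? NO.
Condition (ii): bk = 648·6 = 3888; vr = 81·46 = 3726. Match? NO.
Both conditions hold? NO.

NO


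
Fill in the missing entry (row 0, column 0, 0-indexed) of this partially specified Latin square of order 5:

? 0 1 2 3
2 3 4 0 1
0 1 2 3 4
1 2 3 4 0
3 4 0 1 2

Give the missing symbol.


Row 0 contains symbols [0, 1, 2, 3] — missing [4].
Column 0 contains symbols [0, 1, 2, 3] — missing [4].
The missing symbol must appear in both missing sets; intersection = [4].
Therefore the hidden value is 4.

Missing value = 4.


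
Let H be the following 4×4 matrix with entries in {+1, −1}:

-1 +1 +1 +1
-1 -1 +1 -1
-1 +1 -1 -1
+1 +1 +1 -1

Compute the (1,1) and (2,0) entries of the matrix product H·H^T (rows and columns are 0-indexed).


Row 0 of H: [-1, 1, 1, 1].
Row 1 of H: [-1, -1, 1, -1].
Row 2 of H: [-1, 1, -1, -1].
(H·H^T)[1][1] = Σ_j H[1][j]·H[1][j] = (-1)² + (-1)² + (1)² + (-1)² = 1 + 1 + 1 + 1 = 4.
(H·H^T)[2][0] = Σ_j H[2][j]·H[0][j] = (-1)·(-1) + (1)·(1) + (-1)·(1) + (-1)·(1) = 1 + 1 + -1 + -1 = 0.
So rows 2 and 0 are orthogonal; the diagonal entry equals n = 4.

(1,1) entry = 4; (2,0) entry = 0.


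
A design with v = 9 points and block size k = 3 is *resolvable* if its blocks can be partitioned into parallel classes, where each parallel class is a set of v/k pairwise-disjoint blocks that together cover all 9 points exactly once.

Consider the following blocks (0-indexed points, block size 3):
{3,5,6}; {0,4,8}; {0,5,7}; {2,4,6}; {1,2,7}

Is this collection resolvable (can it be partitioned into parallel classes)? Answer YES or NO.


v = 9, block size k = 3, number of blocks = 5.
For resolvability, blocks must partition into parallel classes of size v/k = 3.
Total blocks must therefore be a multiple of 3: 5 = 3·1 + 2 ⇒ not divisible ✗.
Resolvable? NO.

NO


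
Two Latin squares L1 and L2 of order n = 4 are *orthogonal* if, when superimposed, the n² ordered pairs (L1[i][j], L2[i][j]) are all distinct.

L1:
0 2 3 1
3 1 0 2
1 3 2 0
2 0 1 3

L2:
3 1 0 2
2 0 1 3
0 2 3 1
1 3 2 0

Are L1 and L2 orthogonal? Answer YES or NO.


Form the n² = 16 superimposed pairs (L1[i][j], L2[i][j]), row by row (rows and columns indexed from 0):
row 0: (0,3) (2,1) (3,0) (1,2)
row 1: (3,2) (1,0) (0,1) (2,3)
row 2: (1,0) (3,2) (2,3) (0,1)
row 3: (2,1) (0,3) (1,2) (3,0)
Orthogonality requires all 16 pairs distinct.
But the pair (1,0) repeats: cell (1,1) has L1 = 1, L2 = 0, and cell (2,0) has L1 = 1, L2 = 0.
A repeated pair means some other pair never occurs (only 8 distinct pairs out of 16), so the squares are not orthogonal.
Conclusion: NO.

NO


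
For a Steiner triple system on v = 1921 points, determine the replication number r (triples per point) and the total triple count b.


An STS(v) is a 2-(v, 3, 1) BIBD: block size k = 3, λ = 1.
Replication: r(k − 1) = λ(v − 1) ⇒ r·2 = 1921 − 1 = 1920 ⇒ r = 960.
Block count: b = v(v − 1)/6 = 1921·1920/6 = 3688320/6 = 614720.

r = 960, b = 614720.


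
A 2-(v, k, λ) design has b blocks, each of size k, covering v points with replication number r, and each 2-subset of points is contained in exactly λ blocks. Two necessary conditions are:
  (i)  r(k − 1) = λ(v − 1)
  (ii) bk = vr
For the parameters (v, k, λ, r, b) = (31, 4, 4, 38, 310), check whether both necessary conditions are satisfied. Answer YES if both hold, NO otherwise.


Condition (i): r(k − 1) = 38·3 = 114; λ(v − 1) = 4·30 = 120. Match? NO.
Condition (ii): bk = 310·4 = 1240; vr = 31·38 = 1178. Match? NO.
Both conditions hold? NO.

NO


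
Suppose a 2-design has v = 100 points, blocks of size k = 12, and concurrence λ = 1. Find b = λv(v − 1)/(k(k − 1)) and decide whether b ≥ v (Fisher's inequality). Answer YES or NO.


b = λv(v − 1)/(k(k − 1)) = 1·100·99/(12·11) = 9900/132 = 75.
Compare with v = 100: b < v, so Fisher's inequality fails.

NO


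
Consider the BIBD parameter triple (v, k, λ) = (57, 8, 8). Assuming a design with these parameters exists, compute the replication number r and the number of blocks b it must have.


Any 2-(v, k, λ) BIBD satisfies two necessary conditions:
  (i)  Each point sits in r blocks, and counting incidences through any fixed point gives r(k − 1) = λ(v − 1), so r = λ(v − 1)/(k − 1).
  (ii) Total incidences bk = vr, so b = vr/k.
Step 1: r = λ(v − 1)/(k − 1) = 8·(57 − 1)/(8 − 1) = 8·56/7 = 448/7 = 64.
Step 2: b = vr/k = 57·64/8 = 3648/8 = 456.
Check integrality: r = 64 ∈ Z ✓, b = 456 ∈ Z ✓.
(These identities are necessary conditions: they determine r and b for any design with these parameters, but do not by themselves prove that one exists.)

r = 64, b = 456.


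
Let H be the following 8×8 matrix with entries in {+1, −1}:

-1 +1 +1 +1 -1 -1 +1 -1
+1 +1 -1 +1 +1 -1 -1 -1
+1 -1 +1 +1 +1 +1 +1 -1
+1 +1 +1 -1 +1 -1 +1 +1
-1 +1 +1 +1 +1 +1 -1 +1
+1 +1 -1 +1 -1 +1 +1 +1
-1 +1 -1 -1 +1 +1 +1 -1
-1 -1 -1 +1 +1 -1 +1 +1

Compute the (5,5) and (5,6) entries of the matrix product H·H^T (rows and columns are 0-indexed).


Row 5 of H: [1, 1, -1, 1, -1, 1, 1, 1].
Row 6 of H: [-1, 1, -1, -1, 1, 1, 1, -1].
(H·H^T)[5][5] = Σ_j H[5][j]·H[5][j] = (1)² + (1)² + (-1)² + (1)² + (-1)² + (1)² + (1)² + (1)² = 1 + 1 + 1 + 1 + 1 + 1 + 1 + 1 = 8.
(H·H^T)[5][6] = Σ_j H[5][j]·H[6][j] = (1)·(-1) + (1)·(1) + (-1)·(-1) + (1)·(-1) + (-1)·(1) + (1)·(1) + (1)·(1) + (1)·(-1) = -1 + 1 + 1 + -1 + -1 + 1 + 1 + -1 = 0.
So rows 5 and 6 are orthogonal; the diagonal entry equals n = 8.

(5,5) entry = 8; (5,6) entry = 0.


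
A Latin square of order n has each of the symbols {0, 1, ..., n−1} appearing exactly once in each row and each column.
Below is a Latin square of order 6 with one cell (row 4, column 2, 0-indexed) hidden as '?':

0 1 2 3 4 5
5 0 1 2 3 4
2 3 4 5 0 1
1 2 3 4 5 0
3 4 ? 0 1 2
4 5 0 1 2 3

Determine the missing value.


Row 4 contains symbols [0, 1, 2, 3, 4] — missing [5].
Column 2 contains symbols [0, 1, 2, 3, 4] — missing [5].
The missing symbol must appear in both missing sets; intersection = [5].
Therefore the hidden value is 5.

Missing value = 5.


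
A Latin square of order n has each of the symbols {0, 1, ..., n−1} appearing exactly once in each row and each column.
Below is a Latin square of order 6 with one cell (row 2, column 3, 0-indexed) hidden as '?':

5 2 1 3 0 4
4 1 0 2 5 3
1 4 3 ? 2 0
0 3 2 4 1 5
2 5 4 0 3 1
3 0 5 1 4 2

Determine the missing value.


Row 2 contains symbols [0, 1, 2, 3, 4] — missing [5].
Column 3 contains symbols [0, 1, 2, 3, 4] — missing [5].
The missing symbol must appear in both missing sets; intersection = [5].
Therefore the hidden value is 5.

Missing value = 5.


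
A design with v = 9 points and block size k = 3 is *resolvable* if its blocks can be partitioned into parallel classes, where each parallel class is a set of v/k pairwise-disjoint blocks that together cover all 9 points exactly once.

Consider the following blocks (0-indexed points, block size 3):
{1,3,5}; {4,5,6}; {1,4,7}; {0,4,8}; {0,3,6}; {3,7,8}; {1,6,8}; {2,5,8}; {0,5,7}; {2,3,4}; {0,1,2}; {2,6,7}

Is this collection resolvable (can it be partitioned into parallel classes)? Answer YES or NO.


v = 9, block size k = 3, number of blocks = 12.
For resolvability, blocks must partition into parallel classes of size v/k = 3.
Total blocks must therefore be a multiple of 3: 12 = 3·4 + 0 ⇒ divisible ✓.
Greedy packing gives 4 candidate class(es). Each should be a full parallel class (size 3, covers all 9 points).
  Class 1 (3 blocks): {1,3,5}; {0,4,8}; {2,6,7}. Points covered: [0, 1, 2, 3, 4, 5, 6, 7, 8].
  Class 2 (3 blocks): {4,5,6}; {3,7,8}; {0,1,2}. Points covered: [0, 1, 2, 3, 4, 5, 6, 7, 8].
  Class 3 (3 blocks): {1,4,7}; {0,3,6}; {2,5,8}. Points covered: [0, 1, 2, 3, 4, 5, 6, 7, 8].
  Class 4 (3 blocks): {1,6,8}; {0,5,7}; {2,3,4}. Points covered: [0, 1, 2, 3, 4, 5, 6, 7, 8].
All classes full (size 3)? YES. All classes cover every point? YES.
Resolvable? YES.

YES


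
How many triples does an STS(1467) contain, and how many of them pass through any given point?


An STS(v) is a 2-(v, 3, 1) BIBD: block size k = 3, λ = 1.
Replication: r(k − 1) = λ(v − 1) ⇒ r·2 = 1467 − 1 = 1466 ⇒ r = 733.
Block count: bk = vr ⇒ b·3 = 1467·733 = 1075311 ⇒ b = 358437.

r = 733, b = 358437.


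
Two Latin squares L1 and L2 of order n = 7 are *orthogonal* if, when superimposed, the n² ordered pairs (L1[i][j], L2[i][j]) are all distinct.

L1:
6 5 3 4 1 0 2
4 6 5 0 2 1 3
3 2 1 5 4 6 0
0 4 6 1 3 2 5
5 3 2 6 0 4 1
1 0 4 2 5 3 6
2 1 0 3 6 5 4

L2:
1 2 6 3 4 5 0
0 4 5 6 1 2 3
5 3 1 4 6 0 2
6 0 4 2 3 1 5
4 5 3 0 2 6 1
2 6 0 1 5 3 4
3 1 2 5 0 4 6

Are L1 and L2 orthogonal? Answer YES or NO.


Form the n² = 49 superimposed pairs (L1[i][j], L2[i][j]), row by row (rows and columns indexed from 0):
row 0: (6,1) (5,2) (3,6) (4,3) (1,4) (0,5) (2,0)
row 1: (4,0) (6,4) (5,5) (0,6) (2,1) (1,2) (3,3)
row 2: (3,5) (2,3) (1,1) (5,4) (4,6) (6,0) (0,2)
row 3: (0,6) (4,0) (6,4) (1,2) (3,3) (2,1) (5,5)
row 4: (5,4) (3,5) (2,3) (6,0) (0,2) (4,6) (1,1)
row 5: (1,2) (0,6) (4,0) (2,1) (5,5) (3,3) (6,4)
row 6: (2,3) (1,1) (0,2) (3,5) (6,0) (5,4) (4,6)
Orthogonality requires all 49 pairs distinct.
But the pair (0,6) repeats: cell (1,3) has L1 = 0, L2 = 6, and cell (3,0) has L1 = 0, L2 = 6.
A repeated pair means some other pair never occurs (only 21 distinct pairs out of 49), so the squares are not orthogonal.
Conclusion: NO.

NO


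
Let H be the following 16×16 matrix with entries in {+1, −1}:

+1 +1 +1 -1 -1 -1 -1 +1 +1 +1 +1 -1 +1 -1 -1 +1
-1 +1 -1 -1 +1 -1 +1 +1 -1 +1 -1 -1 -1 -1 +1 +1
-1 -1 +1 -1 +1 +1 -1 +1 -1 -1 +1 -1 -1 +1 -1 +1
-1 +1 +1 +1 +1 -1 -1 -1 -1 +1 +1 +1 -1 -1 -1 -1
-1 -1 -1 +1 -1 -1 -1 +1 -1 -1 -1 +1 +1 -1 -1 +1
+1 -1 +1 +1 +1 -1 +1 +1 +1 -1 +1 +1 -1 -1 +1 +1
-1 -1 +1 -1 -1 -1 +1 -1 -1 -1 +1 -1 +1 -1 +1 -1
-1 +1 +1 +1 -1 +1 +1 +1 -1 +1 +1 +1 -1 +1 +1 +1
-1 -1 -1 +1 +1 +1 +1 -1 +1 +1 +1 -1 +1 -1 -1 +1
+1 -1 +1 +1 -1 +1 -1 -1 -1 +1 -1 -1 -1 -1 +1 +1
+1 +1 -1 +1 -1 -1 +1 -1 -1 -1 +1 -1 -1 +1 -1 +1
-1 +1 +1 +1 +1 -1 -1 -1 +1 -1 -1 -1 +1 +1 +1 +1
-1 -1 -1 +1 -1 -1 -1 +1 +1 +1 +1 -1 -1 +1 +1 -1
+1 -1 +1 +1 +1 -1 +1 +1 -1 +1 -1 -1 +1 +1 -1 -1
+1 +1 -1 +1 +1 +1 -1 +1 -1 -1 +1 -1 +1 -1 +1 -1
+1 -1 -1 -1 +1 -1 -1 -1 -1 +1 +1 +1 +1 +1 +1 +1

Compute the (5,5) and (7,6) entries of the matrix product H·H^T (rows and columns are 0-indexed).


Row 5 of H: [1, -1, 1, 1, 1, -1, 1, 1, 1, -1, 1, 1, -1, -1, 1, 1].
Row 6 of H: [-1, -1, 1, -1, -1, -1, 1, -1, -1, -1, 1, -1, 1, -1, 1, -1].
Row 7 of H: [-1, 1, 1, 1, -1, 1, 1, 1, -1, 1, 1, 1, -1, 1, 1, 1].
(H·H^T)[5][5] = Σ_j H[5][j]·H[5][j] = (1)² + (-1)² + (1)² + (1)² + (1)² + (-1)² + (1)² + (1)² + (1)² + (-1)² + (1)² + (1)² + (-1)² + (-1)² + (1)² + (1)² = 1 + 1 + 1 + 1 + 1 + 1 + 1 + 1 + 1 + 1 + 1 + 1 + 1 + 1 + 1 + 1 = 16.
(H·H^T)[7][6] = Σ_j H[7][j]·H[6][j] = (-1)·(-1) + (1)·(-1) + (1)·(1) + (1)·(-1) + (-1)·(-1) + (1)·(-1) + (1)·(1) + (1)·(-1) + (-1)·(-1) + (1)·(-1) + (1)·(1) + (1)·(-1) + (-1)·(1) + (1)·(-1) + (1)·(1) + (1)·(-1) = 1 + -1 + 1 + -1 + 1 + -1 + 1 + -1 + 1 + -1 + 1 + -1 + -1 + -1 + 1 + -1 = -2.
Rows 7 and 6 are not orthogonal (dot product = -2 ≠ 0), so H is not a Hadamard matrix.

(5,5) entry = 16; (7,6) entry = -2.


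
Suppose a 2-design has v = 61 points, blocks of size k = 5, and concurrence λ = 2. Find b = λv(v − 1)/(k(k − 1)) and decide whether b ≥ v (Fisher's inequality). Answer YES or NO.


r = λ(v − 1)/(k − 1) = 2·60/4 = 30.
b = vr/k = 61·30/5 = 366.
Fisher's inequality: b ≥ v ⇔ 366 ≥ 61? YES.

YES


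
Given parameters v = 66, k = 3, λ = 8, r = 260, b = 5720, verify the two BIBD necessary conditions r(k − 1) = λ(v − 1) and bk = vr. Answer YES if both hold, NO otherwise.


Condition (i): r(k − 1) = 260·2 = 520; λ(v − 1) = 8·65 = 520. Match? YES.
Condition (ii): bk = 5720·3 = 17160; vr = 66·260 = 17160. Match? YES.
Both conditions hold? YES.

YES


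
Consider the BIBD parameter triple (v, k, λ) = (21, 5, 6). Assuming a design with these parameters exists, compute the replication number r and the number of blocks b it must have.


Any 2-(v, k, λ) BIBD satisfies two necessary conditions:
  (i)  Each point sits in r blocks, and counting incidences through any fixed point gives r(k − 1) = λ(v − 1), so r = λ(v − 1)/(k − 1).
  (ii) Total incidences bk = vr, so b = vr/k.
Step 1: r = λ(v − 1)/(k − 1) = 6·(21 − 1)/(5 − 1) = 6·20/4 = 120/4 = 30.
Step 2: b = vr/k = 21·30/5 = 630/5 = 126.
Check integrality: r = 30 ∈ Z ✓, b = 126 ∈ Z ✓.
(These identities are necessary conditions: they determine r and b for any design with these parameters, but do not by themselves prove that one exists.)

r = 30, b = 126.


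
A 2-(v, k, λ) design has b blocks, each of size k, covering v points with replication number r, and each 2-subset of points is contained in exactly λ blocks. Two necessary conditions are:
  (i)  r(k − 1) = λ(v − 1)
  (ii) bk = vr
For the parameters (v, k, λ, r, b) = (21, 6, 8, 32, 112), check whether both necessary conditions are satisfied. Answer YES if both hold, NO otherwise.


Condition (i): r(k − 1) = 32·5 = 160; λ(v − 1) = 8·20 = 160. Match? YES.
Condition (ii): bk = 112·6 = 672; vr = 21·32 = 672. Match? YES.
Both conditions hold? YES.

YES


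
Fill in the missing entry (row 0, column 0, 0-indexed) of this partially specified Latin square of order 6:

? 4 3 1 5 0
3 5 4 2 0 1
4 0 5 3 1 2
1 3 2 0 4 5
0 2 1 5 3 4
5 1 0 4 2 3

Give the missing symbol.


Row 0 contains symbols [0, 1, 3, 4, 5] — missing [2].
Column 0 contains symbols [0, 1, 3, 4, 5] — missing [2].
The missing symbol must appear in both missing sets; intersection = [2].
Therefore the hidden value is 2.

Missing value = 2.


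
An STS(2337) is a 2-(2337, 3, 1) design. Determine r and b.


An STS(v) is a 2-(v, 3, 1) BIBD: block size k = 3, λ = 1.
Replication: r(k − 1) = λ(v − 1) ⇒ r·2 = 2337 − 1 = 2336 ⇒ r = 1168.
Block count: b = v(v − 1)/6 = 2337·2336/6 = 5459232/6 = 909872.

r = 1168, b = 909872.


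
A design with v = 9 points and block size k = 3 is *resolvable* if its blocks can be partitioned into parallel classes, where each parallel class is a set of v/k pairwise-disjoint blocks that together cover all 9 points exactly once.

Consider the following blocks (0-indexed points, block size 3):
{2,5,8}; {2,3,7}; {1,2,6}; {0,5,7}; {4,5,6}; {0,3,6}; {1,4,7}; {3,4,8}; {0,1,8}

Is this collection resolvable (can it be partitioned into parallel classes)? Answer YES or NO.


v = 9, block size k = 3, number of blocks = 9.
For resolvability, blocks must partition into parallel classes of size v/k = 3.
Total blocks must therefore be a multiple of 3: 9 = 3·3 + 0 ⇒ divisible ✓.
Greedy packing gives 3 candidate class(es). Each should be a full parallel class (size 3, covers all 9 points).
  Class 1 (3 blocks): {2,5,8}; {0,3,6}; {1,4,7}. Points covered: [0, 1, 2, 3, 4, 5, 6, 7, 8].
  Class 2 (3 blocks): {2,3,7}; {4,5,6}; {0,1,8}. Points covered: [0, 1, 2, 3, 4, 5, 6, 7, 8].
  Class 3 (3 blocks): {1,2,6}; {0,5,7}; {3,4,8}. Points covered: [0, 1, 2, 3, 4, 5, 6, 7, 8].
All classes full (size 3)? YES. All classes cover every point? YES.
Resolvable? YES.

YES


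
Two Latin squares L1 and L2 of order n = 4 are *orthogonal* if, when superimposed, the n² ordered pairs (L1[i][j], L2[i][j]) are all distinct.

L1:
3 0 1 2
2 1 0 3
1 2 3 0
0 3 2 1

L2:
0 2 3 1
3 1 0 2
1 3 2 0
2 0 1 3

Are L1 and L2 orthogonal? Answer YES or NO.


Form the n² = 16 superimposed pairs (L1[i][j], L2[i][j]), row by row (rows and columns indexed from 0):
row 0: (3,0) (0,2) (1,3) (2,1)
row 1: (2,3) (1,1) (0,0) (3,2)
row 2: (1,1) (2,3) (3,2) (0,0)
row 3: (0,2) (3,0) (2,1) (1,3)
Orthogonality requires all 16 pairs distinct.
But the pair (1,1) repeats: cell (1,1) has L1 = 1, L2 = 1, and cell (2,0) has L1 = 1, L2 = 1.
A repeated pair means some other pair never occurs (only 8 distinct pairs out of 16), so the squares are not orthogonal.
Conclusion: NO.

NO


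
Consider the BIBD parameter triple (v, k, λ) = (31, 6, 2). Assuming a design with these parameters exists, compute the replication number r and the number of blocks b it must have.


Any 2-(v, k, λ) BIBD satisfies two necessary conditions:
  (i)  Each point sits in r blocks, and counting incidences through any fixed point gives r(k − 1) = λ(v − 1), so r = λ(v − 1)/(k − 1).
  (ii) Total incidences bk = vr, so b = vr/k.
Step 1: r = λ(v − 1)/(k − 1) = 2·(31 − 1)/(6 − 1) = 2·30/5 = 60/5 = 12.
Step 2: b = vr/k = 31·12/6 = 372/6 = 62.
Check integrality: r = 12 ∈ Z ✓, b = 62 ∈ Z ✓.
(These identities are necessary conditions: they determine r and b for any design with these parameters, but do not by themselves prove that one exists.)

r = 12, b = 62.


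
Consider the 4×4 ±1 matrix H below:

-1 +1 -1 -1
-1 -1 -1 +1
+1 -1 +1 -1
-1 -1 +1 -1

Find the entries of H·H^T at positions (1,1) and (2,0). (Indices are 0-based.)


Row 0 of H: [-1, 1, -1, -1].
Row 1 of H: [-1, -1, -1, 1].
Row 2 of H: [1, -1, 1, -1].
(H·H^T)[1][1] = Σ_j H[1][j]·H[1][j] = (-1)² + (-1)² + (-1)² + (1)² = 1 + 1 + 1 + 1 = 4.
(H·H^T)[2][0] = Σ_j H[2][j]·H[0][j] = (1)·(-1) + (-1)·(1) + (1)·(-1) + (-1)·(-1) = -1 + -1 + -1 + 1 = -2.
Rows 2 and 0 are not orthogonal (dot product = -2 ≠ 0), so H is not a Hadamard matrix.

(1,1) entry = 4; (2,0) entry = -2.


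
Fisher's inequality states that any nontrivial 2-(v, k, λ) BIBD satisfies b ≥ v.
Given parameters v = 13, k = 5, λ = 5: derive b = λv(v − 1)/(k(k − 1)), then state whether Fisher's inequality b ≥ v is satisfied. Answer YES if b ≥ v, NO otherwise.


b = λv(v − 1)/(k(k − 1)) = 5·13·12/(5·4) = 780/20 = 39.
Compare with v = 13: b ≥ v, so Fisher's inequality holds.

YES


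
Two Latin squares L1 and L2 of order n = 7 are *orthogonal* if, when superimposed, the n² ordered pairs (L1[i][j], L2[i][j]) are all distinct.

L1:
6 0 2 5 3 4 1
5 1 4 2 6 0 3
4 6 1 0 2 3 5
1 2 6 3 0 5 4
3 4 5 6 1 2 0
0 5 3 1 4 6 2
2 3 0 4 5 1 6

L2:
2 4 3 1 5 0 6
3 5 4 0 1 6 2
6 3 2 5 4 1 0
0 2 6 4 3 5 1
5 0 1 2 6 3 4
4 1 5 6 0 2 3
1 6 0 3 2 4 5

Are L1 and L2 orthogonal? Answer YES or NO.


Form the n² = 49 superimposed pairs (L1[i][j], L2[i][j]), row by row (rows and columns indexed from 0):
row 0: (6,2) (0,4) (2,3) (5,1) (3,5) (4,0) (1,6)
row 1: (5,3) (1,5) (4,4) (2,0) (6,1) (0,6) (3,2)
row 2: (4,6) (6,3) (1,2) (0,5) (2,4) (3,1) (5,0)
row 3: (1,0) (2,2) (6,6) (3,4) (0,3) (5,5) (4,1)
row 4: (3,5) (4,0) (5,1) (6,2) (1,6) (2,3) (0,4)
row 5: (0,4) (5,1) (3,5) (1,6) (4,0) (6,2) (2,3)
row 6: (2,1) (3,6) (0,0) (4,3) (5,2) (1,4) (6,5)
Orthogonality requires all 49 pairs distinct.
But the pair (3,5) repeats: cell (0,4) has L1 = 3, L2 = 5, and cell (4,0) has L1 = 3, L2 = 5.
A repeated pair means some other pair never occurs (only 35 distinct pairs out of 49), so the squares are not orthogonal.
Conclusion: NO.

NO


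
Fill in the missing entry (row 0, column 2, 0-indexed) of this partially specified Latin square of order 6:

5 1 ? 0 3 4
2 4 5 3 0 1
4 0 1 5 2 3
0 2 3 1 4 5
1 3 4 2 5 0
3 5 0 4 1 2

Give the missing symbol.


Row 0 contains symbols [0, 1, 3, 4, 5] — missing [2].
Column 2 contains symbols [0, 1, 3, 4, 5] — missing [2].
The missing symbol must appear in both missing sets; intersection = [2].
Therefore the hidden value is 2.

Missing value = 2.


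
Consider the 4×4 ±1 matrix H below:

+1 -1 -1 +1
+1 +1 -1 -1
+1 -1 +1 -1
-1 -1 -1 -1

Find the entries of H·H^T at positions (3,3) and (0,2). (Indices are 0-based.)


Row 0 of H: [1, -1, -1, 1].
Row 2 of H: [1, -1, 1, -1].
Row 3 of H: [-1, -1, -1, -1].
(H·H^T)[3][3] = Σ_j H[3][j]·H[3][j] = (-1)² + (-1)² + (-1)² + (-1)² = 1 + 1 + 1 + 1 = 4.
(H·H^T)[0][2] = Σ_j H[0][j]·H[2][j] = (1)·(1) + (-1)·(-1) + (-1)·(1) + (1)·(-1) = 1 + 1 + -1 + -1 = 0.
So rows 0 and 2 are orthogonal; the diagonal entry equals n = 4.

(3,3) entry = 4; (0,2) entry = 0.


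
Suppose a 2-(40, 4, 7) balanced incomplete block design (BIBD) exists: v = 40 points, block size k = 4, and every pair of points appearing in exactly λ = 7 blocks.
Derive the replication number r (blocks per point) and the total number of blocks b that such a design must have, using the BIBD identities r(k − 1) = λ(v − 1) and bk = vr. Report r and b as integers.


Any 2-(v, k, λ) BIBD satisfies two necessary conditions:
  (i)  Each point sits in r blocks, and counting incidences through any fixed point gives r(k − 1) = λ(v − 1), so r = λ(v − 1)/(k − 1).
  (ii) Total incidences bk = vr, so b = vr/k.
Step 1: r = λ(v − 1)/(k − 1) = 7·(40 − 1)/(4 − 1) = 7·39/3 = 273/3 = 91.
Step 2: b = vr/k = 40·91/4 = 3640/4 = 910.
Check integrality: r = 91 ∈ Z ✓, b = 910 ∈ Z ✓.
(These identities are necessary conditions: they determine r and b for any design with these parameters, but do not by themselves prove that one exists.)

r = 91, b = 910.


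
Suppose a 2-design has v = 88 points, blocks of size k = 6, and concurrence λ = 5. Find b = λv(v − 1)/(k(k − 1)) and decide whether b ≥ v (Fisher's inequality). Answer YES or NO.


r = λ(v − 1)/(k − 1) = 5·87/5 = 87.
b = vr/k = 88·87/6 = 1276.
Fisher's inequality: b ≥ v ⇔ 1276 ≥ 88? YES.

YES


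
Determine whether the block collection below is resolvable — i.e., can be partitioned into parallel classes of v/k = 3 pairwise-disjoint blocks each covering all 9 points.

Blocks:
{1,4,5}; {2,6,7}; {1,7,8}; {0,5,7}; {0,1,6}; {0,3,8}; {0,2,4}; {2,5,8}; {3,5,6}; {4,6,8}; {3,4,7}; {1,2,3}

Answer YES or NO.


v = 9, block size k = 3, number of blocks = 12.
For resolvability, blocks must partition into parallel classes of size v/k = 3.
Total blocks must therefore be a multiple of 3: 12 = 3·4 + 0 ⇒ divisible ✓.
Greedy packing gives 4 candidate class(es). Each should be a full parallel class (size 3, covers all 9 points).
  Class 1 (3 blocks): {1,4,5}; {2,6,7}; {0,3,8}. Points covered: [0, 1, 2, 3, 4, 5, 6, 7, 8].
  Class 2 (3 blocks): {1,7,8}; {0,2,4}; {3,5,6}. Points covered: [0, 1, 2, 3, 4, 5, 6, 7, 8].
  Class 3 (3 blocks): {0,5,7}; {4,6,8}; {1,2,3}. Points covered: [0, 1, 2, 3, 4, 5, 6, 7, 8].
  Class 4 (3 blocks): {0,1,6}; {2,5,8}; {3,4,7}. Points covered: [0, 1, 2, 3, 4, 5, 6, 7, 8].
All classes full (size 3)? YES. All classes cover every point? YES.
Resolvable? YES.

YES


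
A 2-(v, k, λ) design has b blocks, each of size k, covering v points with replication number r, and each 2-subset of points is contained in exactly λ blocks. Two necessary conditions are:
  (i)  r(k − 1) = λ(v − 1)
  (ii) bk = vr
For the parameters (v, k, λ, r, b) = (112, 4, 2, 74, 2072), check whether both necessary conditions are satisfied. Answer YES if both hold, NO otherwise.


Condition (i): r(k − 1) = 74·3 = 222; λ(v − 1) = 2·111 = 222. Match? YES.
Condition (ii): bk = 2072·4 = 8288; vr = 112·74 = 8288. Match? YES.
Both conditions hold? YES.

YES
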